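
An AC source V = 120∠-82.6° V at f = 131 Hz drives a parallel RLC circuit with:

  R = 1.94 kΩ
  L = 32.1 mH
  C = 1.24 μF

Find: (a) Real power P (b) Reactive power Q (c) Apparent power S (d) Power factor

Step 1 — Angular frequency: ω = 2π·f = 2π·131 = 823.1 rad/s.
Step 2 — Component impedances:
  R: Z = R = 1940 Ω
  L: Z = jωL = j·823.1·0.0321 = 0 + j26.42 Ω
  C: Z = 1/(jωC) = -j/(ω·C) = 0 - j979.8 Ω
Step 3 — Parallel combination: 1/Z_total = 1/R + 1/L + 1/C; Z_total = 0.38 + j27.15 Ω = 27.15∠89.2° Ω.
Step 4 — Source phasor: V = 120∠-82.6° V = 15.46 - j119 V.
Step 5 — Current: I = V / Z = -4.375 - j0.6305 A = 4.42∠-171.8° A.
Step 6 — Complex power: S = V·I* = 7.423 + j530.3 VA.
Step 7 — Real power: P = Re(S) = 7.423 W.
Step 8 — Reactive power: Q = Im(S) = 530.3 VAR.
Step 9 — Apparent power: |S| = 530.4 VA.
Step 10 — Power factor: PF = P/|S| = 0.014 (lagging).

(a) P = 7.423 W  (b) Q = 530.3 VAR  (c) S = 530.4 VA  (d) PF = 0.014 (lagging)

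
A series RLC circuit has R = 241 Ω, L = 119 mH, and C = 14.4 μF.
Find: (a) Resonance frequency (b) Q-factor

Step 1 — Resonance condition Im(Z)=0 gives ω₀ = 1/√(LC).
Step 2 — ω₀ = 1/√(0.119·1.44e-05) = 763.9 rad/s.
Step 3 — f₀ = ω₀/(2π) = 121.6 Hz.
Step 4 — Series Q: Q = ω₀L/R = 763.9·0.119/241 = 0.3772.

(a) f₀ = 121.6 Hz  (b) Q = 0.3772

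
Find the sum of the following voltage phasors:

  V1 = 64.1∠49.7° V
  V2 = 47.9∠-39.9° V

Step 1 — Convert each phasor to rectangular form:
  V1 = 64.1·(cos(49.7°) + j·sin(49.7°)) = 41.46 + j48.89 V
  V2 = 47.9·(cos(-39.9°) + j·sin(-39.9°)) = 36.75 - j30.73 V
Step 2 — Sum components: V_total = 78.21 + j18.16 V.
Step 3 — Convert to polar: |V_total| = 80.29 V, ∠V_total = 13.1°.

V_total = 80.29∠13.1° V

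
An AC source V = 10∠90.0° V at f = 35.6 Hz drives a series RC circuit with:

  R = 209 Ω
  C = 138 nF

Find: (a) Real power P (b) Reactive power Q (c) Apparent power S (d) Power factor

Step 1 — Angular frequency: ω = 2π·f = 2π·35.6 = 223.7 rad/s.
Step 2 — Component impedances:
  R: Z = R = 209 Ω
  C: Z = 1/(jωC) = -j/(ω·C) = 0 - j3.24e+04 Ω
Step 3 — Series combination: Z_total = R + C = 209 - j3.24e+04 Ω = 3.24e+04∠-89.6° Ω.
Step 4 — Source phasor: V = 10∠90.0° V = 0 + j10 V.
Step 5 — Current: I = V / Z = -0.0003087 + j1.991e-06 A = 0.0003087∠179.6° A.
Step 6 — Complex power: S = V·I* = 1.991e-05 - j0.003087 VA.
Step 7 — Real power: P = Re(S) = 1.991e-05 W.
Step 8 — Reactive power: Q = Im(S) = -0.003087 VAR.
Step 9 — Apparent power: |S| = 0.003087 VA.
Step 10 — Power factor: PF = P/|S| = 0.006451 (leading).

(a) P = 1.991e-05 W  (b) Q = -0.003087 VAR  (c) S = 0.003087 VA  (d) PF = 0.006451 (leading)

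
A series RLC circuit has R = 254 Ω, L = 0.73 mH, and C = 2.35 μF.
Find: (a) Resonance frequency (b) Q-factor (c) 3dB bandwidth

Step 1 — Resonance: ω₀ = 1/√(LC) = 1/√(0.00073·2.35e-06) = 2.414e+04 rad/s.
Step 2 — f₀ = ω₀/(2π) = 3843 Hz.
Step 3 — Series Q: Q = ω₀L/R = 2.414e+04·0.00073/254 = 0.06939.
Step 4 — Bandwidth: Δω = ω₀/Q = 3.479e+05 rad/s; BW = Δω/(2π) = 5.538e+04 Hz.

(a) f₀ = 3843 Hz  (b) Q = 0.06939  (c) BW = 5.538e+04 Hz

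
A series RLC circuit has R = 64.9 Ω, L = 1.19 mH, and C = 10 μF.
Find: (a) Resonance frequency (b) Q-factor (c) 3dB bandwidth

Step 1 — Resonance condition Im(Z)=0 gives ω₀ = 1/√(LC).
Step 2 — ω₀ = 1/√(0.00119·1e-05) = 9167 rad/s.
Step 3 — f₀ = ω₀/(2π) = 1459 Hz.
Step 4 — Series Q: Q = ω₀L/R = 9167·0.00119/64.9 = 0.1681.
Step 5 — 3dB bandwidth: Δω = ω₀/Q = 5.454e+04 rad/s; BW = Δω/(2π) = 8680 Hz.

(a) f₀ = 1459 Hz  (b) Q = 0.1681  (c) BW = 8680 Hz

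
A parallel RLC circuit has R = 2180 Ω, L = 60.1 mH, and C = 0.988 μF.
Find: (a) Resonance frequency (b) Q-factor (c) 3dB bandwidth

Step 1 — Resonance: ω₀ = 1/√(LC) = 1/√(0.0601·9.88e-07) = 4104 rad/s.
Step 2 — f₀ = ω₀/(2π) = 653.1 Hz.
Step 3 — Parallel Q: Q = R/(ω₀L) = 2180/(4104·0.0601) = 8.839.
Step 4 — Bandwidth: Δω = ω₀/Q = 464.3 rad/s; BW = Δω/(2π) = 73.89 Hz.

(a) f₀ = 653.1 Hz  (b) Q = 8.839  (c) BW = 73.89 Hz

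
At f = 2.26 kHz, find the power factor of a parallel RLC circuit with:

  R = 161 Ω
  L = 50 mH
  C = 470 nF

Step 1 — Angular frequency: ω = 2π·f = 2π·2260 = 1.42e+04 rad/s.
Step 2 — Component impedances:
  R: Z = R = 161 Ω
  L: Z = jωL = j·1.42e+04·0.05 = 0 + j710 Ω
  C: Z = 1/(jωC) = -j/(ω·C) = 0 - j149.8 Ω
Step 3 — Parallel combination: 1/Z_total = 1/R + 1/L + 1/C; Z_total = 93.68 - j79.41 Ω = 122.8∠-40.3° Ω.
Step 4 — Power factor: PF = cos(φ) = Re(Z)/|Z| = 93.676/122.81 = 0.7628.
Step 5 — Type: Im(Z) = -79.41 ⇒ leading (phase φ = -40.3°).

PF = 0.7628 (leading, φ = -40.3°)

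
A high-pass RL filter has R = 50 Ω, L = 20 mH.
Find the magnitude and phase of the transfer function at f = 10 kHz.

Step 1 — Angular frequency: ω = 2π·1e+04 = 6.283e+04 rad/s.
Step 2 — Transfer function: H(jω) = jωL/(R + jωL).
Step 3 — Numerator jωL = j·1257; denominator R + jωL = 50 + j1257.
Step 4 — H = 0.9984 + j0.03973.
Step 5 — Magnitude: |H| = 0.9992 (-0.0 dB); phase: φ = 2.3°.

|H| = 0.9992 (-0.0 dB), φ = 2.3°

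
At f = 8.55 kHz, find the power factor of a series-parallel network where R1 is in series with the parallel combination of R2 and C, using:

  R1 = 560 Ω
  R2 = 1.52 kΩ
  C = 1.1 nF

Step 1 — Angular frequency: ω = 2π·f = 2π·8550 = 5.372e+04 rad/s.
Step 2 — Component impedances:
  R1: Z = R = 560 Ω
  R2: Z = R = 1520 Ω
  C: Z = 1/(jωC) = -j/(ω·C) = 0 - j1.692e+04 Ω
Step 3 — Parallel branch: R2 || C = 1/(1/R2 + 1/C) = 1508 - j135.4 Ω.
Step 4 — Series with R1: Z_total = R1 + (R2 || C) = 2068 - j135.4 Ω = 2072∠-3.7° Ω.
Step 5 — Power factor: PF = cos(φ) = Re(Z)/|Z| = 2067.83/2072.27 = 0.9979.
Step 6 — Type: Im(Z) = -135.4 ⇒ leading (phase φ = -3.7°).

PF = 0.9979 (leading, φ = -3.7°)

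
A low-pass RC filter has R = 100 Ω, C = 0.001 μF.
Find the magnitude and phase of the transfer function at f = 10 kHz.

Step 1 — Angular frequency: ω = 2π·1e+04 = 6.283e+04 rad/s.
Step 2 — Transfer function: H(jω) = 1/(1 + jωRC).
Step 3 — Denominator: 1 + jωRC = 1 + j·6.283e+04·100·1e-09 = 1 + j0.006283.
Step 4 — H = 1 - j0.006283.
Step 5 — Magnitude: |H| = 1 (-0.0 dB); phase: φ = -0.4°.

|H| = 1 (-0.0 dB), φ = -0.4°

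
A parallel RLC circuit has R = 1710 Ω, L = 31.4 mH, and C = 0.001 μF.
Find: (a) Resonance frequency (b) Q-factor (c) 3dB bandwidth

Step 1 — Resonance: ω₀ = 1/√(LC) = 1/√(0.0314·1e-09) = 1.785e+05 rad/s.
Step 2 — f₀ = ω₀/(2π) = 2.84e+04 Hz.
Step 3 — Parallel Q: Q = R/(ω₀L) = 1710/(1.785e+05·0.0314) = 0.3052.
Step 4 — Bandwidth: Δω = ω₀/Q = 5.848e+05 rad/s; BW = Δω/(2π) = 9.307e+04 Hz.

(a) f₀ = 2.84e+04 Hz  (b) Q = 0.3052  (c) BW = 9.307e+04 Hz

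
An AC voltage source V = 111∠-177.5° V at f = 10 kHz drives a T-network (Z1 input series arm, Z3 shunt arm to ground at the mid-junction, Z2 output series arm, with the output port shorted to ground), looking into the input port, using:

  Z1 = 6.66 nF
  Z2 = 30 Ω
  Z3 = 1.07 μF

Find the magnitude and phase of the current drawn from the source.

Step 1 — Angular frequency: ω = 2π·f = 2π·1e+04 = 6.283e+04 rad/s.
Step 2 — Component impedances:
  Z1: Z = 1/(jωC) = -j/(ω·C) = 0 - j2390 Ω
  Z2: Z = R = 30 Ω
  Z3: Z = 1/(jωC) = -j/(ω·C) = 0 - j14.87 Ω
Step 3 — With the output port shorted to ground, the output series arm Z2 runs from the junction to ground; the shunt arm Z3 also runs from the junction to ground. They appear in parallel: Z3 || Z2 = 5.92 - j11.94 Ω.
Step 4 — Series with input arm Z1: Z_in = Z1 + (Z3 || Z2) = 5.92 - j2402 Ω = 2402∠-89.9° Ω.
Step 5 — Source phasor: V = 111∠-177.5° V = -110.9 - j4.842 V.
Step 6 — Ohm's law: I = V / Z_total = (-110.9 - j4.842) / (5.92 - j2402) = 0.001902 - j0.04618 A.
Step 7 — Convert to polar: |I| = 0.04622 A, ∠I = -87.6°.

I = 0.04622∠-87.6° A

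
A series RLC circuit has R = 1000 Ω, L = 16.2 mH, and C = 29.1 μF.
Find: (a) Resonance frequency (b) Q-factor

Step 1 — Resonance condition Im(Z)=0 gives ω₀ = 1/√(LC).
Step 2 — ω₀ = 1/√(0.0162·2.91e-05) = 1456 rad/s.
Step 3 — f₀ = ω₀/(2π) = 231.8 Hz.
Step 4 — Series Q: Q = ω₀L/R = 1456·0.0162/1000 = 0.02359.

(a) f₀ = 231.8 Hz  (b) Q = 0.02359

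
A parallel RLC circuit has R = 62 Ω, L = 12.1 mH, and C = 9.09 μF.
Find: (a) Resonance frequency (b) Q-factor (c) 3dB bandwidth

Step 1 — Resonance: ω₀ = 1/√(LC) = 1/√(0.0121·9.09e-06) = 3015 rad/s.
Step 2 — f₀ = ω₀/(2π) = 479.9 Hz.
Step 3 — Parallel Q: Q = R/(ω₀L) = 62/(3015·0.0121) = 1.699.
Step 4 — Bandwidth: Δω = ω₀/Q = 1774 rad/s; BW = Δω/(2π) = 282.4 Hz.

(a) f₀ = 479.9 Hz  (b) Q = 1.699  (c) BW = 282.4 Hz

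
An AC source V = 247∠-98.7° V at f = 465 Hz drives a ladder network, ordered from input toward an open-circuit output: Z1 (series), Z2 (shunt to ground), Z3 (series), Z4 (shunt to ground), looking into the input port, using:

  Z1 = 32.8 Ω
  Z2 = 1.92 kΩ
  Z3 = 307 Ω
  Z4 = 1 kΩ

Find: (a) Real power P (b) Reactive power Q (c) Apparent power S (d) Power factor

Step 1 — Angular frequency: ω = 2π·f = 2π·465 = 2922 rad/s.
Step 2 — Component impedances:
  Z1: Z = R = 32.8 Ω
  Z2: Z = R = 1920 Ω
  Z3: Z = R = 307 Ω
  Z4: Z = R = 1000 Ω
Step 3 — Ladder network (open output): work backward from the far end, alternating series and parallel combinations. Z_in = 810.4 Ω = 810.4∠0.0° Ω.
Step 4 — Source phasor: V = 247∠-98.7° V = -37.36 - j244.2 V.
Step 5 — Current: I = V / Z = -0.0461 - j0.3013 A = 0.3048∠-98.7° A.
Step 6 — Complex power: S = V·I* = 75.28 VA.
Step 7 — Real power: P = Re(S) = 75.28 W.
Step 8 — Reactive power: Q = Im(S) = 0 VAR.
Step 9 — Apparent power: |S| = 75.28 VA.
Step 10 — Power factor: PF = P/|S| = 1 (unity).

(a) P = 75.28 W  (b) Q = 0 VAR  (c) S = 75.28 VA  (d) PF = 1 (unity)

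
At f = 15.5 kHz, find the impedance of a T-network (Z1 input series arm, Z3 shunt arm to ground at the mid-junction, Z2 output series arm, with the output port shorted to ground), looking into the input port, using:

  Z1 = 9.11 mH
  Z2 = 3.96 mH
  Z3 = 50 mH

Step 1 — Angular frequency: ω = 2π·f = 2π·1.55e+04 = 9.739e+04 rad/s.
Step 2 — Component impedances:
  Z1: Z = jωL = j·9.739e+04·0.00911 = 0 + j887.2 Ω
  Z2: Z = jωL = j·9.739e+04·0.00396 = 0 + j385.7 Ω
  Z3: Z = jωL = j·9.739e+04·0.05 = 0 + j4869 Ω
Step 3 — With the output port shorted to ground, the output series arm Z2 runs from the junction to ground; the shunt arm Z3 also runs from the junction to ground. They appear in parallel: Z3 || Z2 = 0 + j357.4 Ω.
Step 4 — Series with input arm Z1: Z_in = Z1 + (Z3 || Z2) = 0 + j1245 Ω = 1245∠90.0° Ω.

Z = 0 + j1245 Ω = 1245∠90.0° Ω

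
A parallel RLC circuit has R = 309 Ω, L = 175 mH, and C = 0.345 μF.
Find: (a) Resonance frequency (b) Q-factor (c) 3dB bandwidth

Step 1 — Resonance: ω₀ = 1/√(LC) = 1/√(0.175·3.45e-07) = 4070 rad/s.
Step 2 — f₀ = ω₀/(2π) = 647.7 Hz.
Step 3 — Parallel Q: Q = R/(ω₀L) = 309/(4070·0.175) = 0.4339.
Step 4 — Bandwidth: Δω = ω₀/Q = 9380 rad/s; BW = Δω/(2π) = 1493 Hz.

(a) f₀ = 647.7 Hz  (b) Q = 0.4339  (c) BW = 1493 Hz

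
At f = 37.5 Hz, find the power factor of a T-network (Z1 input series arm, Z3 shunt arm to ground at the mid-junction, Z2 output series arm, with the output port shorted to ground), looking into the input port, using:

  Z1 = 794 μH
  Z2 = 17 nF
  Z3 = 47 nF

Step 1 — Angular frequency: ω = 2π·f = 2π·37.5 = 235.6 rad/s.
Step 2 — Component impedances:
  Z1: Z = jωL = j·235.6·0.000794 = 0 + j0.1871 Ω
  Z2: Z = 1/(jωC) = -j/(ω·C) = 0 - j2.497e+05 Ω
  Z3: Z = 1/(jωC) = -j/(ω·C) = 0 - j9.03e+04 Ω
Step 3 — With the output port shorted to ground, the output series arm Z2 runs from the junction to ground; the shunt arm Z3 also runs from the junction to ground. They appear in parallel: Z3 || Z2 = 0 - j6.631e+04 Ω.
Step 4 — Series with input arm Z1: Z_in = Z1 + (Z3 || Z2) = 0 - j6.631e+04 Ω = 6.631e+04∠-90.0° Ω.
Step 5 — Power factor: PF = cos(φ) = Re(Z)/|Z| = 0/6.631e+04 = 0.
Step 6 — Type: Im(Z) = -6.631e+04 ⇒ leading (phase φ = -90.0°).

PF = 0 (leading, φ = -90.0°)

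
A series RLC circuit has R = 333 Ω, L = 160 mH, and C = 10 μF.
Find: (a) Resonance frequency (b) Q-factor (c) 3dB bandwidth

Step 1 — Resonance: ω₀ = 1/√(LC) = 1/√(0.16·1e-05) = 790.6 rad/s.
Step 2 — f₀ = ω₀/(2π) = 125.8 Hz.
Step 3 — Series Q: Q = ω₀L/R = 790.6·0.16/333 = 0.3799.
Step 4 — Bandwidth: Δω = ω₀/Q = 2081 rad/s; BW = Δω/(2π) = 331.2 Hz.

(a) f₀ = 125.8 Hz  (b) Q = 0.3799  (c) BW = 331.2 Hz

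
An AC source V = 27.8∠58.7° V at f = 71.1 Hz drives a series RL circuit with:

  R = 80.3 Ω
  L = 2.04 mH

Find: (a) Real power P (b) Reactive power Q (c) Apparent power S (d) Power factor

Step 1 — Angular frequency: ω = 2π·f = 2π·71.1 = 446.7 rad/s.
Step 2 — Component impedances:
  R: Z = R = 80.3 Ω
  L: Z = jωL = j·446.7·0.00204 = 0 + j0.9113 Ω
Step 3 — Series combination: Z_total = R + L = 80.3 + j0.9113 Ω = 80.31∠0.7° Ω.
Step 4 — Source phasor: V = 27.8∠58.7° V = 14.44 + j23.75 V.
Step 5 — Current: I = V / Z = 0.1832 + j0.2937 A = 0.3462∠58.0° A.
Step 6 — Complex power: S = V·I* = 9.623 + j0.1092 VA.
Step 7 — Real power: P = Re(S) = 9.623 W.
Step 8 — Reactive power: Q = Im(S) = 0.1092 VAR.
Step 9 — Apparent power: |S| = 9.624 VA.
Step 10 — Power factor: PF = P/|S| = 0.9999 (lagging).

(a) P = 9.623 W  (b) Q = 0.1092 VAR  (c) S = 9.624 VA  (d) PF = 0.9999 (lagging)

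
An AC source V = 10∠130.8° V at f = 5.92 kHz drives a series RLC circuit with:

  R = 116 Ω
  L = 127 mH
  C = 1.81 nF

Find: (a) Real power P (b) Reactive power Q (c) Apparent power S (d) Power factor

Step 1 — Angular frequency: ω = 2π·f = 2π·5920 = 3.72e+04 rad/s.
Step 2 — Component impedances:
  R: Z = R = 116 Ω
  L: Z = jωL = j·3.72e+04·0.127 = 0 + j4724 Ω
  C: Z = 1/(jωC) = -j/(ω·C) = 0 - j1.485e+04 Ω
Step 3 — Series combination: Z_total = R + L + C = 116 - j1.013e+04 Ω = 1.013e+04∠-89.3° Ω.
Step 4 — Source phasor: V = 10∠130.8° V = -6.534 + j7.57 V.
Step 5 — Current: I = V / Z = -0.0007546 - j0.0006364 A = 0.0009872∠-139.9° A.
Step 6 — Complex power: S = V·I* = 0.000113 - j0.009871 VA.
Step 7 — Real power: P = Re(S) = 0.000113 W.
Step 8 — Reactive power: Q = Im(S) = -0.009871 VAR.
Step 9 — Apparent power: |S| = 0.009872 VA.
Step 10 — Power factor: PF = P/|S| = 0.01145 (leading).

(a) P = 0.000113 W  (b) Q = -0.009871 VAR  (c) S = 0.009872 VA  (d) PF = 0.01145 (leading)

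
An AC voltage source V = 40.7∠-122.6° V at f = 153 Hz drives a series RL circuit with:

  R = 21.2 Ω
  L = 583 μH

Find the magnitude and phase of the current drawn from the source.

Step 1 — Angular frequency: ω = 2π·f = 2π·153 = 961.3 rad/s.
Step 2 — Component impedances:
  R: Z = R = 21.2 Ω
  L: Z = jωL = j·961.3·0.000583 = 0 + j0.5605 Ω
Step 3 — Series combination: Z_total = R + L = 21.2 + j0.5605 Ω = 21.21∠1.5° Ω.
Step 4 — Source phasor: V = 40.7∠-122.6° V = -21.93 - j34.29 V.
Step 5 — Ohm's law: I = V / Z_total = (-21.93 - j34.29) / (21.2 + j0.5605) = -1.076 - j1.589 A.
Step 6 — Convert to polar: |I| = 1.919 A, ∠I = -124.1°.

I = 1.919∠-124.1° A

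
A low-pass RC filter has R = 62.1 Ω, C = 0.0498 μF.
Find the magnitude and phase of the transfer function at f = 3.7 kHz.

Step 1 — Angular frequency: ω = 2π·3700 = 2.325e+04 rad/s.
Step 2 — Transfer function: H(jω) = 1/(1 + jωRC).
Step 3 — Denominator: 1 + jωRC = 1 + j·2.325e+04·62.1·4.98e-08 = 1 + j0.0719.
Step 4 — H = 0.9949 - j0.07153.
Step 5 — Magnitude: |H| = 0.9974 (-0.0 dB); phase: φ = -4.1°.

|H| = 0.9974 (-0.0 dB), φ = -4.1°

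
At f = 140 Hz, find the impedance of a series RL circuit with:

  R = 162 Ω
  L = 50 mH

Step 1 — Angular frequency: ω = 2π·f = 2π·140 = 879.6 rad/s.
Step 2 — Component impedances:
  R: Z = R = 162 Ω
  L: Z = jωL = j·879.6·0.05 = 0 + j43.98 Ω
Step 3 — Series combination: Z_total = R + L = 162 + j43.98 Ω = 167.9∠15.2° Ω.

Z = 162 + j43.98 Ω = 167.9∠15.2° Ω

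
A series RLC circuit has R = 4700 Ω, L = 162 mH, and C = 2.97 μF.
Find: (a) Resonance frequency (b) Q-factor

Step 1 — Resonance condition Im(Z)=0 gives ω₀ = 1/√(LC).
Step 2 — ω₀ = 1/√(0.162·2.97e-06) = 1442 rad/s.
Step 3 — f₀ = ω₀/(2π) = 229.4 Hz.
Step 4 — Series Q: Q = ω₀L/R = 1442·0.162/4700 = 0.04969.

(a) f₀ = 229.4 Hz  (b) Q = 0.04969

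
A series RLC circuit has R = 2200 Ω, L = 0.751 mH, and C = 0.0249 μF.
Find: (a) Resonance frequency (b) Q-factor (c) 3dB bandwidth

Step 1 — Resonance: ω₀ = 1/√(LC) = 1/√(0.000751·2.49e-08) = 2.312e+05 rad/s.
Step 2 — f₀ = ω₀/(2π) = 3.68e+04 Hz.
Step 3 — Series Q: Q = ω₀L/R = 2.312e+05·0.000751/2200 = 0.07894.
Step 4 — Bandwidth: Δω = ω₀/Q = 2.929e+06 rad/s; BW = Δω/(2π) = 4.662e+05 Hz.

(a) f₀ = 3.68e+04 Hz  (b) Q = 0.07894  (c) BW = 4.662e+05 Hz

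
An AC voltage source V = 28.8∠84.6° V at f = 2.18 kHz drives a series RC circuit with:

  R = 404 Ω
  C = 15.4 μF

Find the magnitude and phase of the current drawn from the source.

Step 1 — Angular frequency: ω = 2π·f = 2π·2180 = 1.37e+04 rad/s.
Step 2 — Component impedances:
  R: Z = R = 404 Ω
  C: Z = 1/(jωC) = -j/(ω·C) = 0 - j4.741 Ω
Step 3 — Series combination: Z_total = R + C = 404 - j4.741 Ω = 404∠-0.7° Ω.
Step 4 — Source phasor: V = 28.8∠84.6° V = 2.71 + j28.67 V.
Step 5 — Ohm's law: I = V / Z_total = (2.71 + j28.67) / (404 - j4.741) = 0.005875 + j0.07104 A.
Step 6 — Convert to polar: |I| = 0.07128 A, ∠I = 85.3°.

I = 0.07128∠85.3° A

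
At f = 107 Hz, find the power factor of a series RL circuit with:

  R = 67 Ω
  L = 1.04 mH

Step 1 — Angular frequency: ω = 2π·f = 2π·107 = 672.3 rad/s.
Step 2 — Component impedances:
  R: Z = R = 67 Ω
  L: Z = jωL = j·672.3·0.00104 = 0 + j0.6992 Ω
Step 3 — Series combination: Z_total = R + L = 67 + j0.6992 Ω = 67∠0.6° Ω.
Step 4 — Power factor: PF = cos(φ) = Re(Z)/|Z| = 67/67.004 = 0.9999.
Step 5 — Type: Im(Z) = 0.6992 ⇒ lagging (phase φ = 0.6°).

PF = 0.9999 (lagging, φ = 0.6°)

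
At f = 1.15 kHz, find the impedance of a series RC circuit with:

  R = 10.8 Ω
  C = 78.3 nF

Step 1 — Angular frequency: ω = 2π·f = 2π·1150 = 7226 rad/s.
Step 2 — Component impedances:
  R: Z = R = 10.8 Ω
  C: Z = 1/(jωC) = -j/(ω·C) = 0 - j1768 Ω
Step 3 — Series combination: Z_total = R + C = 10.8 - j1768 Ω = 1768∠-89.6° Ω.

Z = 10.8 - j1768 Ω = 1768∠-89.6° Ω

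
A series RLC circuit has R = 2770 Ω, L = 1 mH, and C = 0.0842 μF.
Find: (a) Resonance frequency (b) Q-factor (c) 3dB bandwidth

Step 1 — Resonance condition Im(Z)=0 gives ω₀ = 1/√(LC).
Step 2 — ω₀ = 1/√(0.001·8.42e-08) = 1.09e+05 rad/s.
Step 3 — f₀ = ω₀/(2π) = 1.734e+04 Hz.
Step 4 — Series Q: Q = ω₀L/R = 1.09e+05·0.001/2770 = 0.03934.
Step 5 — 3dB bandwidth: Δω = ω₀/Q = 2.77e+06 rad/s; BW = Δω/(2π) = 4.409e+05 Hz.

(a) f₀ = 1.734e+04 Hz  (b) Q = 0.03934  (c) BW = 4.409e+05 Hz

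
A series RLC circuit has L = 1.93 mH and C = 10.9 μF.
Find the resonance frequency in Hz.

Step 1 — Resonance condition Im(Z)=0 gives ω₀ = 1/√(LC).
Step 2 — ω₀ = 1/√(0.00193·1.09e-05) = 6895 rad/s.
Step 3 — f₀ = ω₀/(2π) = 1097 Hz.

f₀ = 1097 Hz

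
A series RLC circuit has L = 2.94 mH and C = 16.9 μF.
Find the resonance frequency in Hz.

Step 1 — Resonance condition Im(Z)=0 gives ω₀ = 1/√(LC).
Step 2 — ω₀ = 1/√(0.00294·1.69e-05) = 4486 rad/s.
Step 3 — f₀ = ω₀/(2π) = 714 Hz.

f₀ = 714 Hz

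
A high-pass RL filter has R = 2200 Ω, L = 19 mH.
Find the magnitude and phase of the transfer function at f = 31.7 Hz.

Step 1 — Angular frequency: ω = 2π·31.7 = 199.2 rad/s.
Step 2 — Transfer function: H(jω) = jωL/(R + jωL).
Step 3 — Numerator jωL = j·3.784; denominator R + jωL = 2200 + j3.784.
Step 4 — H = 2.959e-06 + j0.00172.
Step 5 — Magnitude: |H| = 0.00172 (-55.3 dB); phase: φ = 89.9°.

|H| = 0.00172 (-55.3 dB), φ = 89.9°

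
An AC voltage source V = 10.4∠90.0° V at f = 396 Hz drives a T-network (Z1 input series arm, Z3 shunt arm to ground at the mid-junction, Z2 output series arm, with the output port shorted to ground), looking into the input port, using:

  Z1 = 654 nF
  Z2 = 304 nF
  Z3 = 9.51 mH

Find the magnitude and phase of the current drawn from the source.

Step 1 — Angular frequency: ω = 2π·f = 2π·396 = 2488 rad/s.
Step 2 — Component impedances:
  Z1: Z = 1/(jωC) = -j/(ω·C) = 0 - j614.5 Ω
  Z2: Z = 1/(jωC) = -j/(ω·C) = 0 - j1322 Ω
  Z3: Z = jωL = j·2488·0.00951 = 0 + j23.66 Ω
Step 3 — With the output port shorted to ground, the output series arm Z2 runs from the junction to ground; the shunt arm Z3 also runs from the junction to ground. They appear in parallel: Z3 || Z2 = 0 + j24.09 Ω.
Step 4 — Series with input arm Z1: Z_in = Z1 + (Z3 || Z2) = 0 - j590.4 Ω = 590.4∠-90.0° Ω.
Step 5 — Source phasor: V = 10.4∠90.0° V = 0 + j10.4 V.
Step 6 — Ohm's law: I = V / Z_total = (0 + j10.4) / (0 - j590.4) = -0.01761 A.
Step 7 — Convert to polar: |I| = 0.01761 A, ∠I = 180.0°.

I = 0.01761∠180.0° A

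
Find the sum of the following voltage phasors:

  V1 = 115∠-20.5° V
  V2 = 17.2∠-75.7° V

Step 1 — Convert each phasor to rectangular form:
  V1 = 115·(cos(-20.5°) + j·sin(-20.5°)) = 107.7 - j40.27 V
  V2 = 17.2·(cos(-75.7°) + j·sin(-75.7°)) = 4.248 - j16.67 V
Step 2 — Sum components: V_total = 112 - j56.94 V.
Step 3 — Convert to polar: |V_total| = 125.6 V, ∠V_total = -27.0°.

V_total = 125.6∠-27.0° V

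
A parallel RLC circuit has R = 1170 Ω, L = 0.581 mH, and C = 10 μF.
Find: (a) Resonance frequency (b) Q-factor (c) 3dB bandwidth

Step 1 — Resonance: ω₀ = 1/√(LC) = 1/√(0.000581·1e-05) = 1.312e+04 rad/s.
Step 2 — f₀ = ω₀/(2π) = 2088 Hz.
Step 3 — Parallel Q: Q = R/(ω₀L) = 1170/(1.312e+04·0.000581) = 153.5.
Step 4 — Bandwidth: Δω = ω₀/Q = 85.47 rad/s; BW = Δω/(2π) = 13.6 Hz.

(a) f₀ = 2088 Hz  (b) Q = 153.5  (c) BW = 13.6 Hz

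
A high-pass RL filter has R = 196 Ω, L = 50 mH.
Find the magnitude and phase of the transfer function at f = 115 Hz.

Step 1 — Angular frequency: ω = 2π·115 = 722.6 rad/s.
Step 2 — Transfer function: H(jω) = jωL/(R + jωL).
Step 3 — Numerator jωL = j·36.13; denominator R + jωL = 196 + j36.13.
Step 4 — H = 0.03286 + j0.1783.
Step 5 — Magnitude: |H| = 0.1813 (-14.8 dB); phase: φ = 79.6°.

|H| = 0.1813 (-14.8 dB), φ = 79.6°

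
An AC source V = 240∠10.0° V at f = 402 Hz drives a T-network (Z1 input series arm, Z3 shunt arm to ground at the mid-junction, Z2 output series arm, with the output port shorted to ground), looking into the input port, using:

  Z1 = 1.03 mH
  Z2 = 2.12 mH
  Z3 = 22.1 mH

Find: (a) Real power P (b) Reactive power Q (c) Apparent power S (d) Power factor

Step 1 — Angular frequency: ω = 2π·f = 2π·402 = 2526 rad/s.
Step 2 — Component impedances:
  Z1: Z = jωL = j·2526·0.00103 = 0 + j2.602 Ω
  Z2: Z = jωL = j·2526·0.00212 = 0 + j5.355 Ω
  Z3: Z = jωL = j·2526·0.0221 = 0 + j55.82 Ω
Step 3 — With the output port shorted to ground, the output series arm Z2 runs from the junction to ground; the shunt arm Z3 also runs from the junction to ground. They appear in parallel: Z3 || Z2 = 0 + j4.886 Ω.
Step 4 — Series with input arm Z1: Z_in = Z1 + (Z3 || Z2) = 0 + j7.488 Ω = 7.488∠90.0° Ω.
Step 5 — Source phasor: V = 240∠10.0° V = 236.4 + j41.68 V.
Step 6 — Current: I = V / Z = 5.566 - j31.57 A = 32.05∠-80.0° A.
Step 7 — Complex power: S = V·I* = 0 + j7693 VA.
Step 8 — Real power: P = Re(S) = 0 W.
Step 9 — Reactive power: Q = Im(S) = 7693 VAR.
Step 10 — Apparent power: |S| = 7693 VA.
Step 11 — Power factor: PF = P/|S| = 0 (lagging).

(a) P = 0 W  (b) Q = 7693 VAR  (c) S = 7693 VA  (d) PF = 0 (lagging)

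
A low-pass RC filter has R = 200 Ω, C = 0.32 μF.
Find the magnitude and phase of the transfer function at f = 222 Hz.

Step 1 — Angular frequency: ω = 2π·222 = 1395 rad/s.
Step 2 — Transfer function: H(jω) = 1/(1 + jωRC).
Step 3 — Denominator: 1 + jωRC = 1 + j·1395·200·3.2e-07 = 1 + j0.08927.
Step 4 — H = 0.9921 - j0.08857.
Step 5 — Magnitude: |H| = 0.996 (-0.0 dB); phase: φ = -5.1°.

|H| = 0.996 (-0.0 dB), φ = -5.1°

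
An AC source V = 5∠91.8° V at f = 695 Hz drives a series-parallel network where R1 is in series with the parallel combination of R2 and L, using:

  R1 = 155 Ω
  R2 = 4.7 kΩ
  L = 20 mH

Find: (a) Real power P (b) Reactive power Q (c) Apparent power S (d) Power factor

Step 1 — Angular frequency: ω = 2π·f = 2π·695 = 4367 rad/s.
Step 2 — Component impedances:
  R1: Z = R = 155 Ω
  R2: Z = R = 4700 Ω
  L: Z = jωL = j·4367·0.02 = 0 + j87.34 Ω
Step 3 — Parallel branch: R2 || L = 1/(1/R2 + 1/L) = 1.622 + j87.31 Ω.
Step 4 — Series with R1: Z_total = R1 + (R2 || L) = 156.6 + j87.31 Ω = 179.3∠29.1° Ω.
Step 5 — Source phasor: V = 5∠91.8° V = -0.1571 + j4.998 V.
Step 6 — Current: I = V / Z = 0.0128 + j0.02477 A = 0.02788∠62.7° A.
Step 7 — Complex power: S = V·I* = 0.1218 + j0.06788 VA.
Step 8 — Real power: P = Re(S) = 0.1218 W.
Step 9 — Reactive power: Q = Im(S) = 0.06788 VAR.
Step 10 — Apparent power: |S| = 0.1394 VA.
Step 11 — Power factor: PF = P/|S| = 0.8735 (lagging).

(a) P = 0.1218 W  (b) Q = 0.06788 VAR  (c) S = 0.1394 VA  (d) PF = 0.8735 (lagging)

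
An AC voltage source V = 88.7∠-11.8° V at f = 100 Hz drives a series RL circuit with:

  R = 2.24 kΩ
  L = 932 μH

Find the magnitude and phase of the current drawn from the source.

Step 1 — Angular frequency: ω = 2π·f = 2π·100 = 628.3 rad/s.
Step 2 — Component impedances:
  R: Z = R = 2240 Ω
  L: Z = jωL = j·628.3·0.000932 = 0 + j0.5856 Ω
Step 3 — Series combination: Z_total = R + L = 2240 + j0.5856 Ω = 2240∠0.0° Ω.
Step 4 — Source phasor: V = 88.7∠-11.8° V = 86.83 - j18.14 V.
Step 5 — Ohm's law: I = V / Z_total = (86.83 - j18.14) / (2240 + j0.5856) = 0.03876 - j0.008108 A.
Step 6 — Convert to polar: |I| = 0.0396 A, ∠I = -11.8°.

I = 0.0396∠-11.8° A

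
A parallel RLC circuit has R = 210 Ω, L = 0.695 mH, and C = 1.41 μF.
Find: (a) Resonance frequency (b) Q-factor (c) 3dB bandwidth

Step 1 — Resonance: ω₀ = 1/√(LC) = 1/√(0.000695·1.41e-06) = 3.194e+04 rad/s.
Step 2 — f₀ = ω₀/(2π) = 5084 Hz.
Step 3 — Parallel Q: Q = R/(ω₀L) = 210/(3.194e+04·0.000695) = 9.459.
Step 4 — Bandwidth: Δω = ω₀/Q = 3377 rad/s; BW = Δω/(2π) = 537.5 Hz.

(a) f₀ = 5084 Hz  (b) Q = 9.459  (c) BW = 537.5 Hz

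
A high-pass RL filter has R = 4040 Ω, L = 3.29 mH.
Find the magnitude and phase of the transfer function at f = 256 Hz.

Step 1 — Angular frequency: ω = 2π·256 = 1608 rad/s.
Step 2 — Transfer function: H(jω) = jωL/(R + jωL).
Step 3 — Numerator jωL = j·5.292; denominator R + jωL = 4040 + j5.292.
Step 4 — H = 1.716e-06 + j0.00131.
Step 5 — Magnitude: |H| = 0.00131 (-57.7 dB); phase: φ = 89.9°.

|H| = 0.00131 (-57.7 dB), φ = 89.9°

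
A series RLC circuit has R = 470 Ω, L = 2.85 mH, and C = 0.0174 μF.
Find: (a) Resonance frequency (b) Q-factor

Step 1 — Resonance condition Im(Z)=0 gives ω₀ = 1/√(LC).
Step 2 — ω₀ = 1/√(0.00285·1.74e-08) = 1.42e+05 rad/s.
Step 3 — f₀ = ω₀/(2π) = 2.26e+04 Hz.
Step 4 — Series Q: Q = ω₀L/R = 1.42e+05·0.00285/470 = 0.8611.

(a) f₀ = 2.26e+04 Hz  (b) Q = 0.8611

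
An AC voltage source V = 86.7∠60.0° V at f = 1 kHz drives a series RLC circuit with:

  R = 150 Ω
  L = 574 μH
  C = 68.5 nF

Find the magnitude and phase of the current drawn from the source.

Step 1 — Angular frequency: ω = 2π·f = 2π·1000 = 6283 rad/s.
Step 2 — Component impedances:
  R: Z = R = 150 Ω
  L: Z = jωL = j·6283·0.000574 = 0 + j3.607 Ω
  C: Z = 1/(jωC) = -j/(ω·C) = 0 - j2323 Ω
Step 3 — Series combination: Z_total = R + L + C = 150 - j2320 Ω = 2325∠-86.3° Ω.
Step 4 — Source phasor: V = 86.7∠60.0° V = 43.35 + j75.08 V.
Step 5 — Ohm's law: I = V / Z_total = (43.35 + j75.08) / (150 - j2320) = -0.03103 + j0.02069 A.
Step 6 — Convert to polar: |I| = 0.0373 A, ∠I = 146.3°.

I = 0.0373∠146.3° A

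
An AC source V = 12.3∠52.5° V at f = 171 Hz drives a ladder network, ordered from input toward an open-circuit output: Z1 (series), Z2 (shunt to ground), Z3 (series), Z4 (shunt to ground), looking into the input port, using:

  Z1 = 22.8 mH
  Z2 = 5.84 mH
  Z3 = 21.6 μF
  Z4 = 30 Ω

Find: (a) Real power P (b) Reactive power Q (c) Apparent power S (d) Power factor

Step 1 — Angular frequency: ω = 2π·f = 2π·171 = 1074 rad/s.
Step 2 — Component impedances:
  Z1: Z = jωL = j·1074·0.0228 = 0 + j24.5 Ω
  Z2: Z = jωL = j·1074·0.00584 = 0 + j6.275 Ω
  Z3: Z = 1/(jωC) = -j/(ω·C) = 0 - j43.09 Ω
  Z4: Z = R = 30 Ω
Step 3 — Ladder network (open output): work backward from the far end, alternating series and parallel combinations. Z_in = 0.5237 + j31.41 Ω = 31.42∠89.0° Ω.
Step 4 — Source phasor: V = 12.3∠52.5° V = 7.488 + j9.758 V.
Step 5 — Current: I = V / Z = 0.3145 - j0.2331 A = 0.3915∠-36.5° A.
Step 6 — Complex power: S = V·I* = 0.08027 + j4.815 VA.
Step 7 — Real power: P = Re(S) = 0.08027 W.
Step 8 — Reactive power: Q = Im(S) = 4.815 VAR.
Step 9 — Apparent power: |S| = 4.815 VA.
Step 10 — Power factor: PF = P/|S| = 0.01667 (lagging).

(a) P = 0.08027 W  (b) Q = 4.815 VAR  (c) S = 4.815 VA  (d) PF = 0.01667 (lagging)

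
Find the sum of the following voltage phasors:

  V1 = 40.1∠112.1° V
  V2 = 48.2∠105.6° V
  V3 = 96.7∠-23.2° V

Step 1 — Convert each phasor to rectangular form:
  V1 = 40.1·(cos(112.1°) + j·sin(112.1°)) = -15.09 + j37.15 V
  V2 = 48.2·(cos(105.6°) + j·sin(105.6°)) = -12.96 + j46.42 V
  V3 = 96.7·(cos(-23.2°) + j·sin(-23.2°)) = 88.88 - j38.09 V
Step 2 — Sum components: V_total = 60.83 + j45.48 V.
Step 3 — Convert to polar: |V_total| = 75.96 V, ∠V_total = 36.8°.

V_total = 75.96∠36.8° V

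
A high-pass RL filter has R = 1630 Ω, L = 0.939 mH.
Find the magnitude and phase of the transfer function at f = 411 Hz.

Step 1 — Angular frequency: ω = 2π·411 = 2582 rad/s.
Step 2 — Transfer function: H(jω) = jωL/(R + jωL).
Step 3 — Numerator jωL = j·2.425; denominator R + jωL = 1630 + j2.425.
Step 4 — H = 2.213e-06 + j0.001488.
Step 5 — Magnitude: |H| = 0.001488 (-56.6 dB); phase: φ = 89.9°.

|H| = 0.001488 (-56.6 dB), φ = 89.9°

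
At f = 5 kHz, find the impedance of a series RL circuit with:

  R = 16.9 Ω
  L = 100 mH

Step 1 — Angular frequency: ω = 2π·f = 2π·5000 = 3.142e+04 rad/s.
Step 2 — Component impedances:
  R: Z = R = 16.9 Ω
  L: Z = jωL = j·3.142e+04·0.1 = 0 + j3142 Ω
Step 3 — Series combination: Z_total = R + L = 16.9 + j3142 Ω = 3142∠89.7° Ω.

Z = 16.9 + j3142 Ω = 3142∠89.7° Ω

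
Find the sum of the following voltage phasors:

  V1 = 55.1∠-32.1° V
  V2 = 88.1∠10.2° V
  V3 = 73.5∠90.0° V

Step 1 — Convert each phasor to rectangular form:
  V1 = 55.1·(cos(-32.1°) + j·sin(-32.1°)) = 46.68 - j29.28 V
  V2 = 88.1·(cos(10.2°) + j·sin(10.2°)) = 86.71 + j15.6 V
  V3 = 73.5·(cos(90.0°) + j·sin(90.0°)) = 0 + j73.5 V
Step 2 — Sum components: V_total = 133.4 + j59.82 V.
Step 3 — Convert to polar: |V_total| = 146.2 V, ∠V_total = 24.2°.

V_total = 146.2∠24.2° V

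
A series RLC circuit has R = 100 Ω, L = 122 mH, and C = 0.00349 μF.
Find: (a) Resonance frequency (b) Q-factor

Step 1 — Resonance condition Im(Z)=0 gives ω₀ = 1/√(LC).
Step 2 — ω₀ = 1/√(0.122·3.49e-09) = 4.846e+04 rad/s.
Step 3 — f₀ = ω₀/(2π) = 7713 Hz.
Step 4 — Series Q: Q = ω₀L/R = 4.846e+04·0.122/100 = 59.12.

(a) f₀ = 7713 Hz  (b) Q = 59.12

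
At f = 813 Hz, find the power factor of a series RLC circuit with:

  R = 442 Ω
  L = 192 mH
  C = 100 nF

Step 1 — Angular frequency: ω = 2π·f = 2π·813 = 5108 rad/s.
Step 2 — Component impedances:
  R: Z = R = 442 Ω
  L: Z = jωL = j·5108·0.192 = 0 + j980.8 Ω
  C: Z = 1/(jωC) = -j/(ω·C) = 0 - j1958 Ω
Step 3 — Series combination: Z_total = R + L + C = 442 - j976.8 Ω = 1072∠-65.7° Ω.
Step 4 — Power factor: PF = cos(φ) = Re(Z)/|Z| = 442/1072.2 = 0.4122.
Step 5 — Type: Im(Z) = -976.8 ⇒ leading (phase φ = -65.7°).

PF = 0.4122 (leading, φ = -65.7°)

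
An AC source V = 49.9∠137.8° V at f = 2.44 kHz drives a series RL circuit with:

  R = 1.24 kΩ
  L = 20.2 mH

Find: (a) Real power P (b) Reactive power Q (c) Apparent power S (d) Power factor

Step 1 — Angular frequency: ω = 2π·f = 2π·2440 = 1.533e+04 rad/s.
Step 2 — Component impedances:
  R: Z = R = 1240 Ω
  L: Z = jωL = j·1.533e+04·0.0202 = 0 + j309.7 Ω
Step 3 — Series combination: Z_total = R + L = 1240 + j309.7 Ω = 1278∠14.0° Ω.
Step 4 — Source phasor: V = 49.9∠137.8° V = -36.97 + j33.52 V.
Step 5 — Current: I = V / Z = -0.02171 + j0.03245 A = 0.03904∠123.8° A.
Step 6 — Complex power: S = V·I* = 1.89 + j0.4721 VA.
Step 7 — Real power: P = Re(S) = 1.89 W.
Step 8 — Reactive power: Q = Im(S) = 0.4721 VAR.
Step 9 — Apparent power: |S| = 1.948 VA.
Step 10 — Power factor: PF = P/|S| = 0.9702 (lagging).

(a) P = 1.89 W  (b) Q = 0.4721 VAR  (c) S = 1.948 VA  (d) PF = 0.9702 (lagging)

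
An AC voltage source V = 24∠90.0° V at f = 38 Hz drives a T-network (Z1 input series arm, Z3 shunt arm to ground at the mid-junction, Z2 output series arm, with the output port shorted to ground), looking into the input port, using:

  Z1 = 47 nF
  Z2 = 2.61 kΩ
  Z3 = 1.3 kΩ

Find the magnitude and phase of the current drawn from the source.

Step 1 — Angular frequency: ω = 2π·f = 2π·38 = 238.8 rad/s.
Step 2 — Component impedances:
  Z1: Z = 1/(jωC) = -j/(ω·C) = 0 - j8.911e+04 Ω
  Z2: Z = R = 2610 Ω
  Z3: Z = R = 1300 Ω
Step 3 — With the output port shorted to ground, the output series arm Z2 runs from the junction to ground; the shunt arm Z3 also runs from the junction to ground. They appear in parallel: Z3 || Z2 = 867.8 Ω.
Step 4 — Series with input arm Z1: Z_in = Z1 + (Z3 || Z2) = 867.8 - j8.911e+04 Ω = 8.912e+04∠-89.4° Ω.
Step 5 — Source phasor: V = 24∠90.0° V = 0 + j24 V.
Step 6 — Ohm's law: I = V / Z_total = (0 + j24) / (867.8 - j8.911e+04) = -0.0002693 + j2.622e-06 A.
Step 7 — Convert to polar: |I| = 0.0002693 A, ∠I = 179.4°.

I = 0.0002693∠179.4° A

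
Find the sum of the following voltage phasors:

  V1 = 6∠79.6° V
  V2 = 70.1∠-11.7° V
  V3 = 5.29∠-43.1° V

Step 1 — Convert each phasor to rectangular form:
  V1 = 6·(cos(79.6°) + j·sin(79.6°)) = 1.083 + j5.901 V
  V2 = 70.1·(cos(-11.7°) + j·sin(-11.7°)) = 68.64 - j14.22 V
  V3 = 5.29·(cos(-43.1°) + j·sin(-43.1°)) = 3.863 - j3.615 V
Step 2 — Sum components: V_total = 73.59 - j11.93 V.
Step 3 — Convert to polar: |V_total| = 74.55 V, ∠V_total = -9.2°.

V_total = 74.55∠-9.2° V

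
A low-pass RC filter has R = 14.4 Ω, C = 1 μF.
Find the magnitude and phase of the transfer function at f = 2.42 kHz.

Step 1 — Angular frequency: ω = 2π·2420 = 1.521e+04 rad/s.
Step 2 — Transfer function: H(jω) = 1/(1 + jωRC).
Step 3 — Denominator: 1 + jωRC = 1 + j·1.521e+04·14.4·1e-06 = 1 + j0.219.
Step 4 — H = 0.9543 - j0.2089.
Step 5 — Magnitude: |H| = 0.9769 (-0.2 dB); phase: φ = -12.4°.

|H| = 0.9769 (-0.2 dB), φ = -12.4°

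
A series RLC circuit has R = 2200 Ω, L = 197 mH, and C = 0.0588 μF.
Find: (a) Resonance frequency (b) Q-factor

Step 1 — Resonance condition Im(Z)=0 gives ω₀ = 1/√(LC).
Step 2 — ω₀ = 1/√(0.197·5.88e-08) = 9291 rad/s.
Step 3 — f₀ = ω₀/(2π) = 1479 Hz.
Step 4 — Series Q: Q = ω₀L/R = 9291·0.197/2200 = 0.832.

(a) f₀ = 1479 Hz  (b) Q = 0.832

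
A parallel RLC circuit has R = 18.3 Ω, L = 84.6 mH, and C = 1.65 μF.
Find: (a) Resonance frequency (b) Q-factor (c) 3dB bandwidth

Step 1 — Resonance: ω₀ = 1/√(LC) = 1/√(0.0846·1.65e-06) = 2677 rad/s.
Step 2 — f₀ = ω₀/(2π) = 426 Hz.
Step 3 — Parallel Q: Q = R/(ω₀L) = 18.3/(2677·0.0846) = 0.08082.
Step 4 — Bandwidth: Δω = ω₀/Q = 3.312e+04 rad/s; BW = Δω/(2π) = 5271 Hz.

(a) f₀ = 426 Hz  (b) Q = 0.08082  (c) BW = 5271 Hz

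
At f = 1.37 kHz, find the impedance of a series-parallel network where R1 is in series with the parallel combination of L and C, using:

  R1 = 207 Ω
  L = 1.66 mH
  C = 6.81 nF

Step 1 — Angular frequency: ω = 2π·f = 2π·1370 = 8608 rad/s.
Step 2 — Component impedances:
  R1: Z = R = 207 Ω
  L: Z = jωL = j·8608·0.00166 = 0 + j14.29 Ω
  C: Z = 1/(jωC) = -j/(ω·C) = 0 - j1.706e+04 Ω
Step 3 — Parallel branch: L || C = 1/(1/L + 1/C) = 0 + j14.3 Ω.
Step 4 — Series with R1: Z_total = R1 + (L || C) = 207 + j14.3 Ω = 207.5∠4.0° Ω.

Z = 207 + j14.3 Ω = 207.5∠4.0° Ω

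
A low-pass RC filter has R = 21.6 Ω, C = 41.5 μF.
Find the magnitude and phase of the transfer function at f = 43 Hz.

Step 1 — Angular frequency: ω = 2π·43 = 270.2 rad/s.
Step 2 — Transfer function: H(jω) = 1/(1 + jωRC).
Step 3 — Denominator: 1 + jωRC = 1 + j·270.2·21.6·4.15e-05 = 1 + j0.2422.
Step 4 — H = 0.9446 - j0.2288.
Step 5 — Magnitude: |H| = 0.9719 (-0.2 dB); phase: φ = -13.6°.

|H| = 0.9719 (-0.2 dB), φ = -13.6°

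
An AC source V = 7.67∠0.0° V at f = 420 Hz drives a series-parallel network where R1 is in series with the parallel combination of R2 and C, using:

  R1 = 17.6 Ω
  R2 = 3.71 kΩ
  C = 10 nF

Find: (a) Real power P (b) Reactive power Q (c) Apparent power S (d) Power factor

Step 1 — Angular frequency: ω = 2π·f = 2π·420 = 2639 rad/s.
Step 2 — Component impedances:
  R1: Z = R = 17.6 Ω
  R2: Z = R = 3710 Ω
  C: Z = 1/(jωC) = -j/(ω·C) = 0 - j3.789e+04 Ω
Step 3 — Parallel branch: R2 || C = 1/(1/R2 + 1/C) = 3675 - j359.8 Ω.
Step 4 — Series with R1: Z_total = R1 + (R2 || C) = 3692 - j359.8 Ω = 3710∠-5.6° Ω.
Step 5 — Source phasor: V = 7.67∠0.0° V = 7.67 V.
Step 6 — Current: I = V / Z = 0.002058 + j0.0002005 A = 0.002067∠5.6° A.
Step 7 — Complex power: S = V·I* = 0.01578 - j0.001538 VA.
Step 8 — Real power: P = Re(S) = 0.01578 W.
Step 9 — Reactive power: Q = Im(S) = -0.001538 VAR.
Step 10 — Apparent power: |S| = 0.01586 VA.
Step 11 — Power factor: PF = P/|S| = 0.9953 (leading).

(a) P = 0.01578 W  (b) Q = -0.001538 VAR  (c) S = 0.01586 VA  (d) PF = 0.9953 (leading)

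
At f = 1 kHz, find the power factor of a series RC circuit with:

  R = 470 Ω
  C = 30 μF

Step 1 — Angular frequency: ω = 2π·f = 2π·1000 = 6283 rad/s.
Step 2 — Component impedances:
  R: Z = R = 470 Ω
  C: Z = 1/(jωC) = -j/(ω·C) = 0 - j5.305 Ω
Step 3 — Series combination: Z_total = R + C = 470 - j5.305 Ω = 470∠-0.6° Ω.
Step 4 — Power factor: PF = cos(φ) = Re(Z)/|Z| = 470/470.03 = 0.9999.
Step 5 — Type: Im(Z) = -5.305 ⇒ leading (phase φ = -0.6°).

PF = 0.9999 (leading, φ = -0.6°)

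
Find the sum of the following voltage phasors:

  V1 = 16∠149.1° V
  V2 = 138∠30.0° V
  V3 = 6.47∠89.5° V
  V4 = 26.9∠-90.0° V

Step 1 — Convert each phasor to rectangular form:
  V1 = 16·(cos(149.1°) + j·sin(149.1°)) = -13.73 + j8.217 V
  V2 = 138·(cos(30.0°) + j·sin(30.0°)) = 119.5 + j69 V
  V3 = 6.47·(cos(89.5°) + j·sin(89.5°)) = 0.05646 + j6.47 V
  V4 = 26.9·(cos(-90.0°) + j·sin(-90.0°)) = 0 - j26.9 V
Step 2 — Sum components: V_total = 105.8 + j56.79 V.
Step 3 — Convert to polar: |V_total| = 120.1 V, ∠V_total = 28.2°.

V_total = 120.1∠28.2° V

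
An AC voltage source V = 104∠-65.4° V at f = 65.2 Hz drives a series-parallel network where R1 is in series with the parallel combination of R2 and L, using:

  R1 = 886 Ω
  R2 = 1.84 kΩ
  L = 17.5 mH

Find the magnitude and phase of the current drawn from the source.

Step 1 — Angular frequency: ω = 2π·f = 2π·65.2 = 409.7 rad/s.
Step 2 — Component impedances:
  R1: Z = R = 886 Ω
  R2: Z = R = 1840 Ω
  L: Z = jωL = j·409.7·0.0175 = 0 + j7.169 Ω
Step 3 — Parallel branch: R2 || L = 1/(1/R2 + 1/L) = 0.02793 + j7.169 Ω.
Step 4 — Series with R1: Z_total = R1 + (R2 || L) = 886 + j7.169 Ω = 886.1∠0.5° Ω.
Step 5 — Source phasor: V = 104∠-65.4° V = 43.29 - j94.56 V.
Step 6 — Ohm's law: I = V / Z_total = (43.29 - j94.56) / (886 + j7.169) = 0.048 - j0.1071 A.
Step 7 — Convert to polar: |I| = 0.1174 A, ∠I = -65.9°.

I = 0.1174∠-65.9° A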